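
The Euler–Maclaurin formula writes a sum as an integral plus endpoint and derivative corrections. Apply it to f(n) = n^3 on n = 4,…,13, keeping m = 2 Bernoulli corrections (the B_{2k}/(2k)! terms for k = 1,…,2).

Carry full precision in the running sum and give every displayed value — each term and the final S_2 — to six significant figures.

S_2 ≈ 8245.00

Integral: ∫_4^13 x^3 dx = 7076.25.
Endpoint term: (f(4) + f(13))/2 = (64.0000 + 2197.00)/2 = 1130.50.
Running total after boundary: 8206.75.
k=1: B_{2}/(2)! × [f^{(1)}(13) − f^{(1)}(4)] = 1/12 × (507.000 − 48.0000) = 38.2500.
Partial sum through k=1: 8245.00.
k=2: B_{4}/(4)! × [f^{(3)}(13) − f^{(3)}(4)] = −1/720 × (6.00000 − 6.00000) = 0.00000.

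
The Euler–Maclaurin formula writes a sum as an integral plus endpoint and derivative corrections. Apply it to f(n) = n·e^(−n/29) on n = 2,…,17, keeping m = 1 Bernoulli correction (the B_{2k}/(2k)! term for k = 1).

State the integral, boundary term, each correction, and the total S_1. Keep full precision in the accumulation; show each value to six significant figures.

The integral term ∫_2^17 x·e^(−x/29) dx = 96.8068.
Endpoint term: (f(2) + f(17))/2 = (1.86672 + 9.45938)/2 = 5.66305.
So far: 102.470.
Order-1 term: 1/12 · (0.230249 − 0.868989) = -0.0532284.

S_1 ≈ 102.417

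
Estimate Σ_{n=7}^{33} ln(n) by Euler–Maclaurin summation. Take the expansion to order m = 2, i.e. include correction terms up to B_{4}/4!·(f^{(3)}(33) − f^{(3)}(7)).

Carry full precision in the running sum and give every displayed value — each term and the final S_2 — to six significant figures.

Integral: ∫_7^33 ln(x) dx = 75.7634.
Endpoint term: (f(7) + f(33))/2 = (1.94591 + 3.49651)/2 = 2.72121.
Integral + boundary = 78.4846.
Order-1 term: 1/12 · (0.0303030 − 0.142857) = -0.00937951.
Running total after k=1: 78.4752.
Order-2 term: −1/720 · (5.56529e-05 − 0.00583090) = 8.02118e-06.

S_2 ≈ 78.4752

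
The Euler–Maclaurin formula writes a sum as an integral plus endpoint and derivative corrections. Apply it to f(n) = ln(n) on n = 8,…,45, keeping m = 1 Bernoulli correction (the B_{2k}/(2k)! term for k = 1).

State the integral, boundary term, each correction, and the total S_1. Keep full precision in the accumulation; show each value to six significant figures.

∫_8^45 ln(x) dx evaluates to 117.664.
½[f(8) + f(45)] = ½[2.07944 + 3.80666] = 2.94305.
Integral + boundary = 120.607.
k=1: B_{2}/(2)! × [f^{(1)}(45) − f^{(1)}(8)] = 1/12 × (0.0222222 − 0.125000) = -0.00856481.

S_1 ≈ 120.599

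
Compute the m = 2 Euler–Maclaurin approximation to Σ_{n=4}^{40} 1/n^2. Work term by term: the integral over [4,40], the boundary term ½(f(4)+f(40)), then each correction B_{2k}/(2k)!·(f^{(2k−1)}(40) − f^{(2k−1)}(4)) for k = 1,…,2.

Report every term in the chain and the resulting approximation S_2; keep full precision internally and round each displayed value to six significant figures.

S_2 ≈ 0.259132

∫_4^40 1/x^2 dx evaluates to 0.225000.
½[f(4) + f(40)] = ½[0.0625000 + 0.000625000] = 0.0315625.
Integral + boundary = 0.256563.
Order-1 term: 1/12 · (-3.12500e-05 − (-0.0312500)) = 0.00260156.
After k=1: 0.259164.
Order-2 term: −1/720 · (-2.34375e-07 − (-0.0234375)) = -3.25518e-05.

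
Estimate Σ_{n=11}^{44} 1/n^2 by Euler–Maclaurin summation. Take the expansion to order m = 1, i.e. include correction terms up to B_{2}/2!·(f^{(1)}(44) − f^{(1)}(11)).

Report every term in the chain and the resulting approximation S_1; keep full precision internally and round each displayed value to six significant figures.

∫_11^44 1/x^2 dx evaluates to 0.0681818.
Endpoint term: (f(11) + f(44))/2 = (0.00826446 + 0.000516529)/2 = 0.00439050.
Integral + boundary = 0.0725723.
Correction k=1: B_{2}/2! · (f^{(1)}(44) − f^{(1)}(11)) = 1/12 · (-2.34786e-05 − (-0.00150263)) = 0.000123263.

S_1 ≈ 0.0726956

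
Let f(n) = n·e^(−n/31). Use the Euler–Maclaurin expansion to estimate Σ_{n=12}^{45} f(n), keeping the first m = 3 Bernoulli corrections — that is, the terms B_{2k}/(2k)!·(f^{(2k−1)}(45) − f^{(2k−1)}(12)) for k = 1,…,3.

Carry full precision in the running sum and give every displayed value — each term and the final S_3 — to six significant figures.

The integral term ∫_12^45 x·e^(−x/31) dx = 353.384.
Boundary: ½(f(12) + f(45)) = ½(8.14830 + 10.5387) = 9.34348.
Integral + boundary = 362.727.
Order-1 term: 1/12 · (-0.105764 − 0.416177) = -0.0434951.
Running total after k=1: 362.684.
Order-2 term: −1/720 · (0.000377336 − 0.00184623) = 2.04013e-06.
Running total after k=2: 362.684.
Order-3 term: 1/30240 · (8.99822e-07 − 3.39167e-06) = -8.24024e-11.

S_3 ≈ 362.684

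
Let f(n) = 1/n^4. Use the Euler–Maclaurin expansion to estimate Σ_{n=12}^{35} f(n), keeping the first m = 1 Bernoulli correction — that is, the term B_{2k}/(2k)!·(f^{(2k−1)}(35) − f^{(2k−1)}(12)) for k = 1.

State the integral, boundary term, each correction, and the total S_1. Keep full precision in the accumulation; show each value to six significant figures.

S_1 ≈ 0.000210906

The integral term ∫_12^35 1/x^4 dx = 0.000185127.
Boundary: ½(f(12) + f(35)) = ½(4.82253e-05 + 6.66389e-07) = 2.44458e-05.
Running total after boundary: 0.000209573.
k=1: B_{2}/(2)! × [f^{(1)}(35) − f^{(1)}(12)] = 1/12 × (-7.61587e-08 − (-1.60751e-05)) = 1.33325e-06.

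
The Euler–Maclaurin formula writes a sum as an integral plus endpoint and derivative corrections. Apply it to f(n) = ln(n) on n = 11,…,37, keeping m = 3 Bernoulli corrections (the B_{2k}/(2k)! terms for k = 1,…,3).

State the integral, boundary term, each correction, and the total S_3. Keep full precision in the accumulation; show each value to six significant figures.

∫_11^37 ln(x) dx evaluates to 81.2271.
Boundary: ½(f(11) + f(37)) = ½(2.39790 + 3.61092) = 3.00441.
So far: 84.2315.
Order-1 term: 1/12 · (0.0270270 − 0.0909091) = -0.00532351.
Running total after k=1: 84.2262.
Order-2 term: −1/720 · (3.94843e-05 − 0.00150263) = 2.03215e-06.
Running total after k=2: 84.2262.
Order-3 term: 1/30240 · (3.46101e-07 − 0.000149021) = -4.91650e-09.

S_3 ≈ 84.2262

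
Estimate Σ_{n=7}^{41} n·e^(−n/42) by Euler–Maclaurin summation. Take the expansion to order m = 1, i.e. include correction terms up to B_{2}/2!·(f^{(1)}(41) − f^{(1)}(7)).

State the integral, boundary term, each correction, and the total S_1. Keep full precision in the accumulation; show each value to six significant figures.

S_1 ≈ 439.359

The integral term ∫_7^41 x·e^(−x/42) dx = 428.731.
Endpoint term: (f(7) + f(41))/2 = (5.92537 + 15.4465)/2 = 10.6859.
Integral + boundary = 439.417.
Order-1 term: 1/12 · (0.00897009 − 0.705401) = -0.0580359.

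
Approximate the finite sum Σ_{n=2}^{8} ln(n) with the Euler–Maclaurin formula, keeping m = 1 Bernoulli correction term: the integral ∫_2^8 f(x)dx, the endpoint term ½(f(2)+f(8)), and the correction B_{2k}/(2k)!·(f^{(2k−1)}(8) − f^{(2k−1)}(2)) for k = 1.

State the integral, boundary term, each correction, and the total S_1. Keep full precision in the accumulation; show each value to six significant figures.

The integral term ∫_2^8 ln(x) dx = 9.24924.
Endpoint term: (f(2) + f(8))/2 = (0.693147 + 2.07944)/2 = 1.38629.
Running total after boundary: 10.6355.
Correction k=1: B_{2}/2! · (f^{(1)}(8) − f^{(1)}(2)) = 1/12 · (0.125000 − 0.500000) = -0.0312500.

S_1 ≈ 10.6043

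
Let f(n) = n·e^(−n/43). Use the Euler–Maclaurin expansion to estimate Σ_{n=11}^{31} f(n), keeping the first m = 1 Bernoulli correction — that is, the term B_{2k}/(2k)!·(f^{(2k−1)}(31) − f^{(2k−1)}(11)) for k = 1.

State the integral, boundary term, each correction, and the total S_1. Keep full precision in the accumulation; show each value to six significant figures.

∫_11^31 x·e^(−x/43) dx evaluates to 250.487.
½[f(11) + f(31)] = ½[8.51715 + 15.0753] = 11.7962.
So far: 262.283.
Correction k=1: B_{2}/2! · (f^{(1)}(31) − f^{(1)}(11)) = 1/12 · (0.135712 − 0.576213) = -0.0367084.

S_1 ≈ 262.246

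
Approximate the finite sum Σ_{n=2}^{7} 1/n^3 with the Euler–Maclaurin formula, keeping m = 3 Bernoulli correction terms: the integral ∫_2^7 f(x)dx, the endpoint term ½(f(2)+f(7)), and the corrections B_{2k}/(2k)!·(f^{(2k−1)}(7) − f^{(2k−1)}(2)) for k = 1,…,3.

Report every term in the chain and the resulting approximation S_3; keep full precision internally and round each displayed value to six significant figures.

Integral: ∫_2^7 1/x^3 dx = 0.114796.
Endpoint term: (f(2) + f(7))/2 = (0.125000 + 0.00291545)/2 = 0.0639577.
So far: 0.178754.
k=1: B_{2}/(2)! × [f^{(1)}(7) − f^{(1)}(2)] = 1/12 × (-0.00124948 − (-0.187500)) = 0.0155209.
Partial sum through k=1: 0.194275.
k=2: B_{4}/(4)! × [f^{(3)}(7) − f^{(3)}(2)] = −1/720 × (-0.000509992 − (-0.937500)) = -0.00130138.
Partial sum through k=2: 0.192973.
k=3: B_{6}/(6)! × [f^{(5)}(7) − f^{(5)}(2)] = 1/30240 × (-0.000437136 − (-9.84375)) = 0.000325506.

S_3 ≈ 0.193299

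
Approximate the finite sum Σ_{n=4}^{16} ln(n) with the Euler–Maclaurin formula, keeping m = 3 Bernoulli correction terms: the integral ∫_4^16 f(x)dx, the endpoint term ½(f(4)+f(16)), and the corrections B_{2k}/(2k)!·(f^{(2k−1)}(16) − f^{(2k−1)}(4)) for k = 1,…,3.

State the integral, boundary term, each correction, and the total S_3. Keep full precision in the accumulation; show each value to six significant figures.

S_3 ≈ 28.8801

∫_4^16 ln(x) dx evaluates to 26.8162.
Endpoint term: (f(4) + f(16))/2 = (1.38629 + 2.77259)/2 = 2.07944.
Running total after boundary: 28.8957.
Order-1 term: 1/12 · (0.0625000 − 0.250000) = -0.0156250.
Running total after k=1: 28.8801.
Order-2 term: −1/720 · (0.000488281 − 0.0312500) = 4.27246e-05.
Running total after k=2: 28.8801.
Order-3 term: 1/30240 · (2.28882e-05 − 0.0234375) = -7.74293e-07.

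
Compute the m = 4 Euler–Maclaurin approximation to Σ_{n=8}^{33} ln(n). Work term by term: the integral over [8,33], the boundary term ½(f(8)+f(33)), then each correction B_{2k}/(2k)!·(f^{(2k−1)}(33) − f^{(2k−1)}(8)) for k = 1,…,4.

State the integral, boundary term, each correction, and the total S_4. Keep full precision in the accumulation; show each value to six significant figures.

S_4 ≈ 76.5293

The integral term ∫_8^33 ln(x) dx = 73.7492.
Boundary: ½(f(8) + f(33)) = ½(2.07944 + 3.49651) = 2.78797.
Integral + boundary = 76.5372.
Order-1 term: 1/12 · (0.0303030 − 0.125000) = -0.00789141.
Partial sum through k=1: 76.5293.
Order-2 term: −1/720 · (5.56529e-05 − 0.00390625) = 5.34805e-06.
Partial sum through k=2: 76.5293.
Order-3 term: 1/30240 · (6.13256e-07 − 0.000732422) = -2.42000e-08.
Partial sum through k=3: 76.5293.
Order-4 term: −1/1209600 · (1.68941e-08 − 0.000343323) = 2.83818e-10.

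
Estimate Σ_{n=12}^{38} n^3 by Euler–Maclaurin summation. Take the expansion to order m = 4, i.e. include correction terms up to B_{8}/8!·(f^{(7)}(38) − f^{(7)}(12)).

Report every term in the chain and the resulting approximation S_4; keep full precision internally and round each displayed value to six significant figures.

S_4 ≈ 544725

∫_12^38 x^3 dx evaluates to 516100.
Endpoint term: (f(12) + f(38))/2 = (1728.00 + 54872.0)/2 = 28300.0.
Running total after boundary: 544400.
k=1: B_{2}/(2)! × [f^{(1)}(38) − f^{(1)}(12)] = 1/12 × (4332.00 − 432.000) = 325.000.
Running total after k=1: 544725.
k=2: B_{4}/(4)! × [f^{(3)}(38) − f^{(3)}(12)] = −1/720 × (6.00000 − 6.00000) = 0.00000.
Running total after k=2: 544725.
k=3: B_{6}/(6)! × [f^{(5)}(38) − f^{(5)}(12)] = 1/30240 × (0.00000 − 0.00000) = 0.00000.
Running total after k=3: 544725.
k=4: B_{8}/(8)! × [f^{(7)}(38) − f^{(7)}(12)] = −1/1209600 × (0.00000 − 0.00000) = 0.00000.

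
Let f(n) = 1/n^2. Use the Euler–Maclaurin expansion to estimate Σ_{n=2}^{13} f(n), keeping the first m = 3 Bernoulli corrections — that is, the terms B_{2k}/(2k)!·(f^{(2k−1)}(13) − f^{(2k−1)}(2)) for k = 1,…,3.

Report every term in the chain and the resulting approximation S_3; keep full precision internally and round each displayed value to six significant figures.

Integral: ∫_2^13 1/x^2 dx = 0.423077.
½[f(2) + f(13)] = ½[0.250000 + 0.00591716] = 0.127959.
Running total after boundary: 0.551036.
k=1: B_{2}/(2)! × [f^{(1)}(13) − f^{(1)}(2)] = 1/12 × (-0.000910332 − (-0.250000)) = 0.0207575.
Running total after k=1: 0.571793.
k=2: B_{4}/(4)! × [f^{(3)}(13) − f^{(3)}(2)] = −1/720 × (-6.46390e-05 − (-0.750000)) = -0.00104158.
Running total after k=2: 0.570751.
k=3: B_{6}/(6)! × [f^{(5)}(13) − f^{(5)}(2)] = 1/30240 × (-1.14744e-05 − (-5.62500)) = 0.000186012.

S_3 ≈ 0.570937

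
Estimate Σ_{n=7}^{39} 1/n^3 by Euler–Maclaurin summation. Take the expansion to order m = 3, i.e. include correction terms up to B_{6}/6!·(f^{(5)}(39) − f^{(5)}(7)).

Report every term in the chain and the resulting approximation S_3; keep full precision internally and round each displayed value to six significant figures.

Integral: ∫_7^39 1/x^3 dx = 0.00987535.
Boundary: ½(f(7) + f(39)) = ½(0.00291545 + 1.68580e-05) = 0.00146615.
Integral + boundary = 0.0113415.
Correction k=1: B_{2}/2! · (f^{(1)}(39) − f^{(1)}(7)) = 1/12 · (-1.29677e-06 − (-0.00124948)) = 0.000104015.
After k=1: 0.0114455.
Correction k=2: B_{4}/4! · (f^{(3)}(39) − f^{(3)}(7)) = −1/720 · (-1.70515e-08 − (-0.000509992)) = -7.08298e-07.
After k=2: 0.0114448.
Correction k=3: B_{6}/6! · (f^{(5)}(39) − f^{(5)}(7)) = 1/30240 · (-4.70851e-10 − (-0.000437136)) = 1.44555e-08.

S_3 ≈ 0.0114448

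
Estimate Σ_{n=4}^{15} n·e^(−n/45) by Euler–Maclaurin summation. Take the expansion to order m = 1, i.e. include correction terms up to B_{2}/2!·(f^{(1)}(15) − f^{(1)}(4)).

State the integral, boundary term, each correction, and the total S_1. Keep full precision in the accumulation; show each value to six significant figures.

S_1 ≈ 89.9983

Integral: ∫_4^15 x·e^(−x/45) dx = 82.8241.
½[f(4) + f(15)] = ½[3.65979 + 10.7480] = 7.20388.
Integral + boundary = 90.0280.
Correction k=1: B_{2}/2! · (f^{(1)}(15) − f^{(1)}(4)) = 1/12 · (0.477688 − 0.833619) = -0.0296609.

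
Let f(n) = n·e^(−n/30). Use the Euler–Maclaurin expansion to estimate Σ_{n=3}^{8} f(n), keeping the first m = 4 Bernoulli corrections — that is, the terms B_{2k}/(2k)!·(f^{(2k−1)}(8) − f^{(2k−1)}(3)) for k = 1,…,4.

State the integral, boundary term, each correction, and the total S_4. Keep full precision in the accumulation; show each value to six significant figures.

S_4 ≈ 27.0307

Integral: ∫_3^8 x·e^(−x/30) dx = 22.6307.
Boundary: ½(f(3) + f(8)) = ½(2.71451 + 6.12743) = 4.42097.
So far: 27.0517.
Order-1 term: 1/12 · (0.561681 − 0.814354) = -0.0210561.
Running total after k=1: 27.0307.
Order-2 term: −1/720 · (0.00232615 − 0.00291559) = 8.18659e-07.
Running total after k=2: 27.0307.
Order-3 term: 1/30240 · (4.47580e-06 − 5.47371e-06) = -3.29998e-11.
Running total after k=3: 27.0307.
Order-4 term: −1/1209600 · (7.07442e-09 − 8.56430e-09) = 1.23172e-15.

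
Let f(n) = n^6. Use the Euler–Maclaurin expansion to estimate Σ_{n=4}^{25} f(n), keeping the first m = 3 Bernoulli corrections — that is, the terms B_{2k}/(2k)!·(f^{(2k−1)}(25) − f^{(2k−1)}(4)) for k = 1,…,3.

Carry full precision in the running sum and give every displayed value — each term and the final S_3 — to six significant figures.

Integral: ∫_4^25 x^6 dx = 8.71928e+08.
Boundary: ½(f(4) + f(25)) = ½(4096.00 + 2.44141e+08) = 1.22072e+08.
Running total after boundary: 9.94001e+08.
Order-1 term: 1/12 · (5.85938e+07 − 6144.00) = 4.88230e+06.
After k=1: 9.98883e+08.
Order-2 term: −1/720 · (1.87500e+06 − 7680.00) = -2593.50.
After k=2: 9.98881e+08.
Order-3 term: 1/30240 · (18000.0 − 2880.00) = 0.500000.

S_3 ≈ 9.98881e+08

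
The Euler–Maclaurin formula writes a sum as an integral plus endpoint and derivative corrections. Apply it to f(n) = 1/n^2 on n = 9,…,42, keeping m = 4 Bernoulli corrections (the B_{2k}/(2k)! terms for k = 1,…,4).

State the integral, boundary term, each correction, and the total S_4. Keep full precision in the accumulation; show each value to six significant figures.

Integral: ∫_9^42 1/x^2 dx = 0.0873016.
½[f(9) + f(42)] = ½[0.0123457 + 0.000566893] = 0.00645629.
Integral + boundary = 0.0937579.
Correction k=1: B_{2}/2! · (f^{(1)}(42) − f^{(1)}(9)) = 1/12 · (-2.69949e-05 − (-0.00274348)) = 0.000226374.
Partial sum through k=1: 0.0939842.
Correction k=2: B_{4}/4! · (f^{(3)}(42) − f^{(3)}(9)) = −1/720 · (-1.83639e-07 − (-0.000406442)) = -5.64248e-07.
Partial sum through k=2: 0.0939837.
Correction k=3: B_{6}/6! · (f^{(5)}(42) − f^{(5)}(9)) = 1/30240 · (-3.12311e-09 − (-0.000150534)) = 4.97788e-09.
Partial sum through k=3: 0.0939837.
Correction k=4: B_{8}/8! · (f^{(7)}(42) − f^{(7)}(9)) = −1/1209600 · (-9.91464e-11 − (-0.000104073)) = -8.60391e-11.

S_4 ≈ 0.0939837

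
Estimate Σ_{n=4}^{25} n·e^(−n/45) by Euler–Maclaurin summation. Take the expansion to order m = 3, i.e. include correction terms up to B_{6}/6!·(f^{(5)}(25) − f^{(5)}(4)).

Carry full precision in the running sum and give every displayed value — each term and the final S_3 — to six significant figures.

S_3 ≈ 219.089

The integral term ∫_4^25 x·e^(−x/45) dx = 210.135.
½[f(4) + f(25)] = ½[3.65979 + 14.3438] = 9.00181.
So far: 219.137.
Order-1 term: 1/12 · (0.255002 − 0.833619) = -0.0482181.
Partial sum through k=1: 219.089.
Order-2 term: −1/720 · (0.000692597 − 0.00131532) = 8.64887e-07.
Partial sum through k=2: 219.089.
Order-3 term: 1/30240 · (6.21860e-07 − 1.09579e-06) = -1.56722e-11.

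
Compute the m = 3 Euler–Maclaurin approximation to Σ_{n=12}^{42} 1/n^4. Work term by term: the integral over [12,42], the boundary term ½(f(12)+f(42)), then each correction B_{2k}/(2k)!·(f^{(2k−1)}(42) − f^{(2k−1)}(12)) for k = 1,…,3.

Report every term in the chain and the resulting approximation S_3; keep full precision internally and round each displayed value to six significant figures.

S_3 ≈ 0.000214008

∫_12^42 1/x^4 dx evaluates to 0.000188402.
Boundary: ½(f(12) + f(42)) = ½(4.82253e-05 + 3.21368e-07) = 2.42733e-05.
So far: 0.000212675.
Order-1 term: 1/12 · (-3.06065e-08 − (-1.60751e-05)) = 1.33704e-06.
After k=1: 0.000214012.
Order-2 term: −1/720 · (-5.20519e-10 − (-3.34898e-06)) = -4.65064e-09.
After k=2: 0.000214008.
Order-3 term: 1/30240 · (-1.65244e-11 − (-1.30238e-06)) = 4.30676e-11.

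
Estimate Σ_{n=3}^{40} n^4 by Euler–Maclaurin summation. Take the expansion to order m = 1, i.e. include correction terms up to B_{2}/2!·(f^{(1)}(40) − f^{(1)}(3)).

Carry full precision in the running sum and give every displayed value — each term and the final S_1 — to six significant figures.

S_1 ≈ 2.17813e+07

The integral term ∫_3^40 x^4 dx = 2.04800e+07.
Endpoint term: (f(3) + f(40))/2 = (81.0000 + 2.56000e+06)/2 = 1.28004e+06.
So far: 2.17600e+07.
k=1: B_{2}/(2)! × [f^{(1)}(40) − f^{(1)}(3)] = 1/12 × (256000 − 108.000) = 21324.3.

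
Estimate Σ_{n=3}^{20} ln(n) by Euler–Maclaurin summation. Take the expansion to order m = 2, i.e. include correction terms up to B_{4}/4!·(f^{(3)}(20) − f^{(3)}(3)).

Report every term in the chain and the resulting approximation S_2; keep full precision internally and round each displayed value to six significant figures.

S_2 ≈ 41.6425

The integral term ∫_3^20 ln(x) dx = 39.6188.
Boundary: ½(f(3) + f(20)) = ½(1.09861 + 2.99573) = 2.04717.
Running total after boundary: 41.6660.
Correction k=1: B_{2}/2! · (f^{(1)}(20) − f^{(1)}(3)) = 1/12 · (0.0500000 − 0.333333) = -0.0236111.
After k=1: 41.6424.
Correction k=2: B_{4}/4! · (f^{(3)}(20) − f^{(3)}(3)) = −1/720 · (0.000250000 − 0.0740741) = 0.000102533.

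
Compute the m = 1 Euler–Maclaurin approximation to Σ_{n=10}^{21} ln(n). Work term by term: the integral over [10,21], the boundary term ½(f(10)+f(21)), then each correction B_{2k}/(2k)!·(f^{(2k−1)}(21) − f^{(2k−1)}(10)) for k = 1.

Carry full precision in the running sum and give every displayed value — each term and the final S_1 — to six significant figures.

Integral: ∫_10^21 ln(x) dx = 29.9091.
Boundary: ½(f(10) + f(21)) = ½(2.30259 + 3.04452) = 2.67355.
Integral + boundary = 32.5827.
Correction k=1: B_{2}/2! · (f^{(1)}(21) − f^{(1)}(10)) = 1/12 · (0.0476190 − 0.100000) = -0.00436508.

S_1 ≈ 32.5783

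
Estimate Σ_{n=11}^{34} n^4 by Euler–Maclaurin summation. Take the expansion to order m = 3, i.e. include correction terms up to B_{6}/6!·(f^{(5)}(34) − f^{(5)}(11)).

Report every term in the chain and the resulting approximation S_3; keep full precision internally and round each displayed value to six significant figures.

S_3 ≈ 9.74302e+06

The integral term ∫_11^34 x^4 dx = 9.05487e+06.
Boundary: ½(f(11) + f(34)) = ½(14641.0 + 1.33634e+06) = 675488.
Integral + boundary = 9.73036e+06.
k=1: B_{2}/(2)! × [f^{(1)}(34) − f^{(1)}(11)] = 1/12 × (157216 − 5324.00) = 12657.7.
After k=1: 9.74302e+06.
k=2: B_{4}/(4)! × [f^{(3)}(34) − f^{(3)}(11)] = −1/720 × (816.000 − 264.000) = -0.766667.
After k=2: 9.74302e+06.
k=3: B_{6}/(6)! × [f^{(5)}(34) − f^{(5)}(11)] = 1/30240 × (0.00000 − 0.00000) = 0.00000.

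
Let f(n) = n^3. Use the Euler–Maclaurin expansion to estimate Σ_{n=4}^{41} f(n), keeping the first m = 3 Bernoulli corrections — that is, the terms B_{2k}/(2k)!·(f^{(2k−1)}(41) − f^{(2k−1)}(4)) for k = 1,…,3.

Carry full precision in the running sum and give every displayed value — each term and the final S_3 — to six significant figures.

Integral: ∫_4^41 x^3 dx = 706376.
Boundary: ½(f(4) + f(41)) = ½(64.0000 + 68921.0) = 34492.5.
Integral + boundary = 740869.
Order-1 term: 1/12 · (5043.00 − 48.0000) = 416.250.
After k=1: 741285.
Order-2 term: −1/720 · (6.00000 − 6.00000) = 0.00000.
After k=2: 741285.
Order-3 term: 1/30240 · (0.00000 − 0.00000) = 0.00000.

S_3 ≈ 741285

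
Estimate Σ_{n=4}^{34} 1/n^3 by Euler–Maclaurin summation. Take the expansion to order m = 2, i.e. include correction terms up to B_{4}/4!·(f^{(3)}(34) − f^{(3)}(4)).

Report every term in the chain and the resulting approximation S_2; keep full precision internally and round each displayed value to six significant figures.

The integral term ∫_4^34 1/x^3 dx = 0.0308175.
½[f(4) + f(34)] = ½[0.0156250 + 2.54427e-05] = 0.00782522.
Running total after boundary: 0.0386427.
Order-1 term: 1/12 · (-2.24494e-06 − (-0.0117188)) = 0.000976375.
Partial sum through k=1: 0.0396191.
Order-2 term: −1/720 · (-3.88399e-08 − (-0.0146484)) = -2.03450e-05.

S_2 ≈ 0.0395987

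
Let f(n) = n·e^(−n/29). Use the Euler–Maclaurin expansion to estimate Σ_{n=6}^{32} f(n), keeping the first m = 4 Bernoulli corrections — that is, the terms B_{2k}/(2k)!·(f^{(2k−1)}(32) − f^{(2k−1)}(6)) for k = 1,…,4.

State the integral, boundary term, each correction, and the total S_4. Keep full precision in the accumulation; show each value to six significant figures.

S_4 ≈ 246.169

∫_6^32 x·e^(−x/29) dx evaluates to 238.478.
½[f(6) + f(32)] = ½[4.87862 + 10.6152] = 7.74691.
Integral + boundary = 246.225.
Correction k=1: B_{2}/2! · (f^{(1)}(32) − f^{(1)}(6)) = 1/12 · (-0.0343164 − 0.644875) = -0.0565993.
Running total after k=1: 246.169.
Correction k=2: B_{4}/4! · (f^{(3)}(32) − f^{(3)}(6)) = −1/720 · (0.000748079 − 0.00270046) = 2.71163e-06.
Running total after k=2: 246.169.
Correction k=3: B_{6}/6! · (f^{(5)}(32) − f^{(5)}(6)) = 1/30240 · (1.82754e-06 − 5.51024e-06) = -1.21783e-10.
Running total after k=3: 246.169.
Correction k=4: B_{8}/8! · (f^{(7)}(32) − f^{(7)}(6)) = −1/1209600 · (3.28843e-09 − 9.28595e-09) = 4.95826e-15.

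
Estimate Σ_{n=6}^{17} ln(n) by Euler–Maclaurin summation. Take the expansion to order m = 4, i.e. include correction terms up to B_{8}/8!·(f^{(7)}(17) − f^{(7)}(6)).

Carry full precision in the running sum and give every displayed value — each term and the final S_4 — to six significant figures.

The integral term ∫_6^17 ln(x) dx = 26.4141.
Boundary: ½(f(6) + f(17)) = ½(1.79176 + 2.83321) = 2.31249.
Integral + boundary = 28.7266.
Order-1 term: 1/12 · (0.0588235 − 0.166667) = -0.00898693.
Partial sum through k=1: 28.7176.
Order-2 term: −1/720 · (0.000407083 − 0.00925926) = 1.22947e-05.
Partial sum through k=2: 28.7176.
Order-3 term: 1/30240 · (1.69031e-05 − 0.00308642) = -1.01505e-07.
Partial sum through k=3: 28.7176.
Order-4 term: −1/1209600 · (1.75465e-06 − 0.00257202) = 2.12489e-09.

S_4 ≈ 28.7176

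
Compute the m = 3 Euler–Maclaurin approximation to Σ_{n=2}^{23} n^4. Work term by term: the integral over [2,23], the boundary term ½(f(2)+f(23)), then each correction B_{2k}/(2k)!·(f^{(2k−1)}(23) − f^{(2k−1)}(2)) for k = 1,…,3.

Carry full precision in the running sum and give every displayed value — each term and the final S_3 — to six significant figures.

S_3 ≈ 1.43124e+06

Integral: ∫_2^23 x^4 dx = 1.28726e+06.
½[f(2) + f(23)] = ½[16.0000 + 279841] = 139928.
Running total after boundary: 1.42719e+06.
Order-1 term: 1/12 · (48668.0 − 32.0000) = 4053.00.
After k=1: 1.43124e+06.
Order-2 term: −1/720 · (552.000 − 48.0000) = -0.700000.
After k=2: 1.43124e+06.
Order-3 term: 1/30240 · (0.00000 − 0.00000) = 0.00000.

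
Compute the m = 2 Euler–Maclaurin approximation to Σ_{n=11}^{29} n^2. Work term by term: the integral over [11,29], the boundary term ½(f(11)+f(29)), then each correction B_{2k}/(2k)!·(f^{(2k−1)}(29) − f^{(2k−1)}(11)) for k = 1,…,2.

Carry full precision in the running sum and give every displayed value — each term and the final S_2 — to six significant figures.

The integral term ∫_11^29 x^2 dx = 7686.00.
½[f(11) + f(29)] = ½[121.000 + 841.000] = 481.000.
So far: 8167.00.
Order-1 term: 1/12 · (58.0000 − 22.0000) = 3.00000.
After k=1: 8170.00.
Order-2 term: −1/720 · (0.00000 − 0.00000) = 0.00000.

S_2 ≈ 8170.00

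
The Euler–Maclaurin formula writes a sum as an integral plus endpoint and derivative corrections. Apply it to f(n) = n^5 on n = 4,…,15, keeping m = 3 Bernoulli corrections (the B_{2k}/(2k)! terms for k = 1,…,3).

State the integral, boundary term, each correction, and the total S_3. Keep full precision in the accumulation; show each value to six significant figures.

Integral: ∫_4^15 x^5 dx = 1.89775e+06.
Boundary: ½(f(4) + f(15)) = ½(1024.00 + 759375) = 380200.
So far: 2.27795e+06.
Order-1 term: 1/12 · (253125 − 1280.00) = 20987.1.
After k=1: 2.29894e+06.
Order-2 term: −1/720 · (13500.0 − 960.000) = -17.4167.
After k=2: 2.29892e+06.
Order-3 term: 1/30240 · (120.000 − 120.000) = 0.00000.

S_3 ≈ 2.29892e+06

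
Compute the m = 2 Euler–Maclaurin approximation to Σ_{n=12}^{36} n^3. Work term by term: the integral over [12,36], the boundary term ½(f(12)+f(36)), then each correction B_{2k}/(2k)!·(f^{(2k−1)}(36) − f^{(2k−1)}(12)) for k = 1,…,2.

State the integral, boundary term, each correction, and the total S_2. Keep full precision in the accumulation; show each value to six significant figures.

Integral: ∫_12^36 x^3 dx = 414720.
Boundary: ½(f(12) + f(36)) = ½(1728.00 + 46656.0) = 24192.0.
So far: 438912.
k=1: B_{2}/(2)! × [f^{(1)}(36) − f^{(1)}(12)] = 1/12 × (3888.00 − 432.000) = 288.000.
Partial sum through k=1: 439200.
k=2: B_{4}/(4)! × [f^{(3)}(36) − f^{(3)}(12)] = −1/720 × (6.00000 − 6.00000) = 0.00000.

S_2 ≈ 439200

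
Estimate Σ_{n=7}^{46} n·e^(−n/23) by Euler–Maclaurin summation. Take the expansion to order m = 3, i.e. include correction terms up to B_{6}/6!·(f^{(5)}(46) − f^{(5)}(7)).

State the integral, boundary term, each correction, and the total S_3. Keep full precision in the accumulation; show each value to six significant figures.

Integral: ∫_7^46 x·e^(−x/23) dx = 294.170.
Boundary: ½(f(7) + f(46)) = ½(5.16323 + 6.22542) = 5.69433.
Running total after boundary: 299.864.
k=1: B_{2}/(2)! × [f^{(1)}(46) − f^{(1)}(7)] = 1/12 × (-0.135335 − 0.513116) = -0.0540376.
Running total after k=1: 299.810.
k=2: B_{4}/(4)! × [f^{(3)}(46) − f^{(3)}(7)] = −1/720 × (0.000255832 − 0.00375865) = 4.86502e-06.
Running total after k=2: 299.810.
k=3: B_{6}/(6)! × [f^{(5)}(46) − f^{(5)}(7)] = 1/30240 × (1.45084e-06 − 1.23768e-05) = -3.61308e-10.

S_3 ≈ 299.810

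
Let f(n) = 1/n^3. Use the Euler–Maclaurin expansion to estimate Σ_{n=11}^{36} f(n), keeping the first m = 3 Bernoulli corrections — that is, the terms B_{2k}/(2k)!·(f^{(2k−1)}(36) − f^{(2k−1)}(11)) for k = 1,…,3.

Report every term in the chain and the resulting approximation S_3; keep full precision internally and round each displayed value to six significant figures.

∫_11^36 1/x^3 dx evaluates to 0.00374643.
Boundary: ½(f(11) + f(36)) = ½(0.000751315 + 2.14335e-05) = 0.000386374.
So far: 0.00413280.
k=1: B_{2}/(2)! × [f^{(1)}(36) − f^{(1)}(11)] = 1/12 × (-1.78612e-06 − (-0.000204904)) = 1.69265e-05.
After k=1: 0.00414973.
k=2: B_{4}/(4)! × [f^{(3)}(36) − f^{(3)}(11)] = −1/720 × (-2.75636e-08 − (-3.38684e-05)) = -4.70012e-08.
After k=2: 0.00414968.
k=3: B_{6}/(6)! × [f^{(5)}(36) − f^{(5)}(11)] = 1/30240 × (-8.93265e-10 − (-1.17560e-05)) = 3.88727e-10.

S_3 ≈ 0.00414968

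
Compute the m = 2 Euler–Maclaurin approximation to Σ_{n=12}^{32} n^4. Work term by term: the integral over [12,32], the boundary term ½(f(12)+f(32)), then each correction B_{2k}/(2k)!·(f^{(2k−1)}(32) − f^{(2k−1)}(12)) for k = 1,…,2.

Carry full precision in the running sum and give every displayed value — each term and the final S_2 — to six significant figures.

S_2 ≈ 7.20612e+06

Integral: ∫_12^32 x^4 dx = 6.66112e+06.
Endpoint term: (f(12) + f(32))/2 = (20736.0 + 1.04858e+06)/2 = 534656.
Running total after boundary: 7.19578e+06.
Order-1 term: 1/12 · (131072 − 6912.00) = 10346.7.
Running total after k=1: 7.20612e+06.
Order-2 term: −1/720 · (768.000 − 288.000) = -0.666667.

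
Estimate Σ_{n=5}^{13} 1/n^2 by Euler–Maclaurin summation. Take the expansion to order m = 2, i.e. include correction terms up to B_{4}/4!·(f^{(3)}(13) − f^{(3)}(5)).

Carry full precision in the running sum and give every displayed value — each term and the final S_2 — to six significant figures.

Integral: ∫_5^13 1/x^2 dx = 0.123077.
½[f(5) + f(13)] = ½[0.0400000 + 0.00591716] = 0.0229586.
Integral + boundary = 0.146036.
Correction k=1: B_{2}/2! · (f^{(1)}(13) − f^{(1)}(5)) = 1/12 · (-0.000910332 − (-0.0160000)) = 0.00125747.
After k=1: 0.147293.
Correction k=2: B_{4}/4! · (f^{(3)}(13) − f^{(3)}(5)) = −1/720 · (-6.46390e-05 − (-0.00768000)) = -1.05769e-05.

S_2 ≈ 0.147282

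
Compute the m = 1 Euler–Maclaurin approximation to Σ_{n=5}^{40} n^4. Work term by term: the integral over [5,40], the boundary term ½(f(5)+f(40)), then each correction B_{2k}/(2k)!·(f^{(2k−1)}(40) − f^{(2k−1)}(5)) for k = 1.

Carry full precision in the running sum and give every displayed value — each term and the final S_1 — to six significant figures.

∫_5^40 x^4 dx evaluates to 2.04794e+07.
Boundary: ½(f(5) + f(40)) = ½(625.000 + 2.56000e+06) = 1.28031e+06.
Integral + boundary = 2.17597e+07.
Order-1 term: 1/12 · (256000 − 500.000) = 21291.7.

S_1 ≈ 2.17810e+07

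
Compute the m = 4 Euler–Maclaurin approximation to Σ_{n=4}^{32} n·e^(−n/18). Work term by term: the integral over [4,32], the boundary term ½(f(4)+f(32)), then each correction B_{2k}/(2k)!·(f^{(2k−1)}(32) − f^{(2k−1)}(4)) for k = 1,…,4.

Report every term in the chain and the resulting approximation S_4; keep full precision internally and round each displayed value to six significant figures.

S_4 ≈ 169.223

Integral: ∫_4^32 x·e^(−x/18) dx = 164.980.
½[f(4) + f(32)] = ½[3.20295 + 5.40843] = 4.30569.
Running total after boundary: 169.286.
Order-1 term: 1/12 · (-0.131455 − 0.622796) = -0.0628542.
After k=1: 169.223.
Order-2 term: −1/720 · (0.000637567 − 0.00686503) = 8.64926e-06.
After k=2: 169.223.
Order-3 term: 1/30240 · (5.18784e-06 − 3.64440e-05) = -1.03360e-09.
After k=3: 169.223.
Order-4 term: −1/1209600 · (2.59502e-08 − 1.59567e-07) = 1.10463e-13.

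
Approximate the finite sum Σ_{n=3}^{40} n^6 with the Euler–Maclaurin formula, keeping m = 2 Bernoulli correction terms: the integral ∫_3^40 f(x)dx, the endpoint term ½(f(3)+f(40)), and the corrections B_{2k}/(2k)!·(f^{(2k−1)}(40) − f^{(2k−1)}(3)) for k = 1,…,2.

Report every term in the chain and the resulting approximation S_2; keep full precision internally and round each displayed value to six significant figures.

S_2 ≈ 2.55049e+10

Integral: ∫_3^40 x^6 dx = 2.34057e+10.
Endpoint term: (f(3) + f(40))/2 = (729.000 + 4.09600e+09)/2 = 2.04800e+09.
Running total after boundary: 2.54537e+10.
Order-1 term: 1/12 · (6.14400e+08 − 1458.00) = 5.11999e+07.
Partial sum through k=1: 2.55049e+10.
Order-2 term: −1/720 · (7.68000e+06 − 3240.00) = -10662.2.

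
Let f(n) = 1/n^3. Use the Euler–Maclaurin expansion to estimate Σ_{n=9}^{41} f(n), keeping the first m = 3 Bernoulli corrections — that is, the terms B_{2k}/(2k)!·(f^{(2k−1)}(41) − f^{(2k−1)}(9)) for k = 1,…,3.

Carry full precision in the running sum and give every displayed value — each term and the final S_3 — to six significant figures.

Integral: ∫_9^41 1/x^3 dx = 0.00587540.
Endpoint term: (f(9) + f(41))/2 = (0.00137174 + 1.45094e-05)/2 = 0.000693126.
Integral + boundary = 0.00656852.
Order-1 term: 1/12 · (-1.06166e-06 − (-0.000457247)) = 3.80155e-05.
After k=1: 0.00660654.
Order-2 term: −1/720 · (-1.26313e-08 − (-0.000112901)) = -1.56789e-07.
After k=2: 0.00660638.
Order-3 term: 1/30240 · (-3.15595e-10 − (-5.85410e-05)) = 1.93587e-09.

S_3 ≈ 0.00660638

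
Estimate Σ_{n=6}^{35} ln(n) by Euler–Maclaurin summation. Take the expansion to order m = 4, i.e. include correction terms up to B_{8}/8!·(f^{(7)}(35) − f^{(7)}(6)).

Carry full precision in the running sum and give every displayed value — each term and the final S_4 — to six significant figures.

S_4 ≈ 87.3487

The integral term ∫_6^35 ln(x) dx = 84.6866.
Boundary: ½(f(6) + f(35)) = ½(1.79176 + 3.55535) = 2.67355.
So far: 87.3602.
Correction k=1: B_{2}/2! · (f^{(1)}(35) − f^{(1)}(6)) = 1/12 · (0.0285714 − 0.166667) = -0.0115079.
Partial sum through k=1: 87.3487.
Correction k=2: B_{4}/4! · (f^{(3)}(35) − f^{(3)}(6)) = −1/720 · (4.66472e-05 − 0.00925926) = 1.27953e-05.
Partial sum through k=2: 87.3487.
Correction k=3: B_{6}/6! · (f^{(5)}(35) − f^{(5)}(6)) = 1/30240 · (4.56952e-07 − 0.00308642) = -1.02049e-07.
Partial sum through k=3: 87.3487.
Correction k=4: B_{8}/8! · (f^{(7)}(35) − f^{(7)}(6)) = −1/1209600 · (1.11907e-08 − 0.00257202) = 2.12633e-09.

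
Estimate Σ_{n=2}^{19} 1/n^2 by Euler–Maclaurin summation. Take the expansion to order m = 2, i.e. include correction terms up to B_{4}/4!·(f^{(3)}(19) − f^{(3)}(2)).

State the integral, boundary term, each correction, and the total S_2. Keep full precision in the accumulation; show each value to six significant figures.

Integral: ∫_2^19 1/x^2 dx = 0.447368.
Boundary: ½(f(2) + f(19)) = ½(0.250000 + 0.00277008) = 0.126385.
Running total after boundary: 0.573753.
Order-1 term: 1/12 · (-0.000291588 − (-0.250000)) = 0.0208090.
Running total after k=1: 0.594562.
Order-2 term: −1/720 · (-9.69267e-06 − (-0.750000)) = -0.00104165.

S_2 ≈ 0.593521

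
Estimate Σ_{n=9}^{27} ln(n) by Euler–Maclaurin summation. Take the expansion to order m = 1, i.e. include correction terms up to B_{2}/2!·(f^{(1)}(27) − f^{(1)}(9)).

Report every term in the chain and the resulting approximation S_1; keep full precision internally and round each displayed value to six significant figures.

S_1 ≈ 53.9529

∫_9^27 ln(x) dx evaluates to 51.2126.
½[f(9) + f(27)] = ½[2.19722 + 3.29584] = 2.74653.
So far: 53.9591.
Order-1 term: 1/12 · (0.0370370 − 0.111111) = -0.00617284.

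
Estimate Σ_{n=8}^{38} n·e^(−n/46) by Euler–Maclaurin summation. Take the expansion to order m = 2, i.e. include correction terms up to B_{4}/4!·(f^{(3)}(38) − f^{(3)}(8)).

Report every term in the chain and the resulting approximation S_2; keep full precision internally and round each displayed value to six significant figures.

S_2 ≈ 407.606

∫_8^38 x·e^(−x/46) dx evaluates to 395.979.
Endpoint term: (f(8) + f(38))/2 = (6.72296 + 16.6348)/2 = 11.6789.
So far: 407.657.
Correction k=1: B_{2}/2! · (f^{(1)}(38) − f^{(1)}(8)) = 1/12 · (0.0761320 − 0.694219) = -0.0515072.
After k=1: 407.606.
Correction k=2: B_{4}/4! · (f^{(3)}(38) − f^{(3)}(8)) = −1/720 · (0.000449740 − 0.00112238) = 9.34224e-07.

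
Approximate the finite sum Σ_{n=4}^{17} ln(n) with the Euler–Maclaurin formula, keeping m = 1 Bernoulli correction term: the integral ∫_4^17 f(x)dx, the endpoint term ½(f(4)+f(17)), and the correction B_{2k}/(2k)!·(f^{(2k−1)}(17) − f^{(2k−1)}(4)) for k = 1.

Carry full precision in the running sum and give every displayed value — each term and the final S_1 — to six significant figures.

Integral: ∫_4^17 ln(x) dx = 29.6194.
½[f(4) + f(17)] = ½[1.38629 + 2.83321] = 2.10975.
Running total after boundary: 31.7292.
k=1: B_{2}/(2)! × [f^{(1)}(17) − f^{(1)}(4)] = 1/12 × (0.0588235 − 0.250000) = -0.0159314.

S_1 ≈ 31.7133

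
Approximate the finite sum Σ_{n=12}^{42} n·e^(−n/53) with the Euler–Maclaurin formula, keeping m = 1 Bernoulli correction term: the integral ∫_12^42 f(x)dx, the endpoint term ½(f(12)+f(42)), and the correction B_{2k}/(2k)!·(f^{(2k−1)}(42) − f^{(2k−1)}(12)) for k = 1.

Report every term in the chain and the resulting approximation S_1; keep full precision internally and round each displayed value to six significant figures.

S_1 ≈ 481.736

∫_12^42 x·e^(−x/53) dx evaluates to 467.488.
½[f(12) + f(42)] = ½[9.56864 + 19.0148] = 14.2917.
Integral + boundary = 481.780.
Order-1 term: 1/12 · (0.0939634 − 0.616847) = -0.0435736.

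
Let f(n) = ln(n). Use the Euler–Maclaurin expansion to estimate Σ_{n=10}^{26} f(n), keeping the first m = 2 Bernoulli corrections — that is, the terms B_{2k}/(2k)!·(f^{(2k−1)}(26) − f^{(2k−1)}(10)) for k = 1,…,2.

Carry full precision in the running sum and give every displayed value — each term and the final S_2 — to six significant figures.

The integral term ∫_10^26 ln(x) dx = 45.6847.
Endpoint term: (f(10) + f(26))/2 = (2.30259 + 3.25810)/2 = 2.78034.
So far: 48.4650.
Order-1 term: 1/12 · (0.0384615 − 0.100000) = -0.00512821.
Partial sum through k=1: 48.4599.
Order-2 term: −1/720 · (0.000113792 − 0.00200000) = 2.61973e-06.

S_2 ≈ 48.4599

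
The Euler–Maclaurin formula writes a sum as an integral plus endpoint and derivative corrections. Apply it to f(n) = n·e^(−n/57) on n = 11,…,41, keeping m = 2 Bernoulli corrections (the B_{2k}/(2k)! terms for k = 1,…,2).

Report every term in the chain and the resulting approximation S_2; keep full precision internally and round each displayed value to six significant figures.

Integral: ∫_11^41 x·e^(−x/57) dx = 474.841.
½[f(11) + f(41)] = ½[9.06946 + 19.9709] = 14.5202.
Integral + boundary = 489.362.
Correction k=1: B_{2}/2! · (f^{(1)}(41) − f^{(1)}(11)) = 1/12 · (0.136728 − 0.665383) = -0.0440546.
After k=1: 489.317.
Correction k=2: B_{4}/4! · (f^{(3)}(41) − f^{(3)}(11)) = −1/720 · (0.000341926 − 0.000712335) = 5.14457e-07.

S_2 ≈ 489.317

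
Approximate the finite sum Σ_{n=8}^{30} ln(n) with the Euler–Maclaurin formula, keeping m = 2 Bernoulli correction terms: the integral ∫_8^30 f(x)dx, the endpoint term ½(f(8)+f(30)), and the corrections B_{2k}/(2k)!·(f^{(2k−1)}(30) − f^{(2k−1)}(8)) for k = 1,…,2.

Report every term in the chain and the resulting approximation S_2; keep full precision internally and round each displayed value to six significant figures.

S_2 ≈ 66.1331

∫_8^30 ln(x) dx evaluates to 63.4004.
Boundary: ½(f(8) + f(30)) = ½(2.07944 + 3.40120) = 2.74032.
Running total after boundary: 66.1407.
k=1: B_{2}/(2)! × [f^{(1)}(30) − f^{(1)}(8)] = 1/12 × (0.0333333 − 0.125000) = -0.00763889.
Running total after k=1: 66.1331.
k=2: B_{4}/(4)! × [f^{(3)}(30) − f^{(3)}(8)] = −1/720 × (7.40741e-05 − 0.00390625) = 5.32247e-06.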